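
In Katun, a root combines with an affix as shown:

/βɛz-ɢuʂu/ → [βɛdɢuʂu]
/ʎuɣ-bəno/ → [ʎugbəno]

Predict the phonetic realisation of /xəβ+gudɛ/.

The data show regressive manner assimilation: /z/ → [d] before /ɢ/; /ɣ/ → [g] before /b/. In each pair only manner changes, matching the following consonant, while place and voice stay constant.
/β/ is a voiced bilabial fricative. The following trigger /g/ is a stop, so /β/ must become a stop as well.
The voiced bilabial stop is [b], so /β/ → [b].

[xəbgudɛ]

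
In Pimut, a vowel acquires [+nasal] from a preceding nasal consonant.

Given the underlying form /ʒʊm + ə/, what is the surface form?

[ʒʊmə̃]

/ə/ sits next to the nasal /m/ and is therefore nasalised to [ə̃].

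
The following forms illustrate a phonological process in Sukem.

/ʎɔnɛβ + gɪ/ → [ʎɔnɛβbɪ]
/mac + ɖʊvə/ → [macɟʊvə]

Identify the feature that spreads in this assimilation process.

Comparing underlying and surface forms, /g/ → [b] is the alternation; the neighbouring /β/ is constant.
The change velar → bilabial matches the place of the preceding /β/, identifying this as place assimilation.
The other alternating form patterns the same way: /ɖ/ → [ɟ] after /c/ (retroflex → palatal, matching palatal) — only place changes, and always toward the preceding segment.

place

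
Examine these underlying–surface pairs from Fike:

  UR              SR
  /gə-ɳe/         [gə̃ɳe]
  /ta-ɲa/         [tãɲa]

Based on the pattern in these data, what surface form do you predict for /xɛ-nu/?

The data show regressive nasality assimilation (vowel nasalisation): /ə/ → [ə̃] before /ɳ/; /a/ → [ã] before /ɲ/ — a vowel is nasalised by an immediately following nasal consonant.
The vowel /ɛ/ is adjacent to the following nasal /n/, so it acquires [+nasal] and surfaces as [ɛ̃].

[xɛ̃nu]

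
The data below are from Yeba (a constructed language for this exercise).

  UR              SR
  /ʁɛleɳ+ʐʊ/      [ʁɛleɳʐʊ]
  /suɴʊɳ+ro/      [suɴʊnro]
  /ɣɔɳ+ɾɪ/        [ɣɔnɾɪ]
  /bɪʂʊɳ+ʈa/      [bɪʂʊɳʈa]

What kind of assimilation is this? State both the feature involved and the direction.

regressive place assimilation

Comparing underlying and surface forms, /ɳ/ → [n] is the alternation; the neighbouring /r/ is constant.
/ɳ/ is retroflex while /r/ is alveolar; the output [n] is alveolar, matching the trigger — so the feature that spreads is place.
Manner and voice are unchanged, so the assimilation is partial, not total.
The same holds elsewhere in the data: /ɳ/ → [n] before /ɾ/ (retroflex → alveolar, matching alveolar) — only place changes, and always toward the following segment.
No alternation appears in [ʁɛleɳʐʊ], [bɪʂʊɳʈa]: there the adjacent consonants already agree in place (/ɳ/ and /ʐ/ are both retroflex; /ɳ/ and /ʈ/ are both retroflex), so these forms are consistent with the same rule.
Since the segment that changes precedes the conditioning segment, the assimilation is regressive.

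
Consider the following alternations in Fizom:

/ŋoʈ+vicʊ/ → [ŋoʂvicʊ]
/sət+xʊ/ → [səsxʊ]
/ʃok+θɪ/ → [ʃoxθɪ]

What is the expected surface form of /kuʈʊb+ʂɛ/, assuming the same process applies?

[kuʈʊβʂɛ]

The data show regressive manner assimilation: /ʈ/ → [ʂ] before /v/; /t/ → [s] before /x/; /k/ → [x] before /θ/. In each pair only manner changes, matching the following consonant, while place and voice stay constant.
The rule targets /b/ (voiced bilabial stop), which sits before the trigger /ʂ/ (fricative).
The voiced bilabial fricative is [β], so /b/ → [β].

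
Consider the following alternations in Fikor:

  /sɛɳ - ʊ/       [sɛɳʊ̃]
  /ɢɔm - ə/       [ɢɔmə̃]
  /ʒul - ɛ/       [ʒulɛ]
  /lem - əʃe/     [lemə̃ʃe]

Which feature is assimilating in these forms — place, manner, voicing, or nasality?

The vowel /ʊ/ surfaces as nasalised [ʊ̃] next to the preceding nasal /ɳ/ — it has acquired the [+nasal] feature of its neighbour.
The other form shows the same pattern: /ə/ → [ə̃] after /m/ — each time a vowel is nasalised next to a preceding nasal.
No change occurs in [ʒulɛ] because the vowel at the boundary is adjacent to an oral consonant, not a nasal (/ɛ/ next to /l/).

nasality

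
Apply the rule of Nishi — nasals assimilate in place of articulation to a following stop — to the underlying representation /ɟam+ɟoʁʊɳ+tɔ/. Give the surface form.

The rule targets /m/ (voiced bilabial nasal), which sits before the trigger /ɟ/ (palatal).
Changing only its place to palatal gives [ɲ] — the voiced palatal nasal.
The same rule applies at the second boundary: /ɳ/ → [n] next to /t/.

[ɟaɲɟoʁʊntɔ]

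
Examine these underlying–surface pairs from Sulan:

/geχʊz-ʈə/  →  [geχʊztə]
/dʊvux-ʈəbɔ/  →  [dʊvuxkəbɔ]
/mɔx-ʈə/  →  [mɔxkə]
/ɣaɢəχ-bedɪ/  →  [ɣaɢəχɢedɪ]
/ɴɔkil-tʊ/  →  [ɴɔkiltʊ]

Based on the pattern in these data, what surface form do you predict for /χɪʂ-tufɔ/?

[χɪʂʈufɔ]

The data show progressive place assimilation: /ʈ/ → [t] after /z/; /ʈ/ → [k] after /x/; /b/ → [ɢ] after /χ/. In each pair only place changes, matching the preceding consonant, while manner and voice stay constant.
Nothing changes in [ɴɔkiltʊ]: there the adjacent consonants already agree in place (/t/ and /l/ are both alveolar), so this form is consistent with the same rule.
The rule targets /t/ (voiceless alveolar stop), which sits after the trigger /ʂ/ (retroflex).
A voiceless retroflex stop is [ʈ], so the surface segment is [ʈ].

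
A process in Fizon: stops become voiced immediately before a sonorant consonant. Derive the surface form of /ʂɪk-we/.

/k/ is a voiceless velar stop. The following trigger /w/ is voiced, so /k/ must become voiced as well.
The voiced velar stop is [g], so /k/ → [g].

[ʂɪgwe]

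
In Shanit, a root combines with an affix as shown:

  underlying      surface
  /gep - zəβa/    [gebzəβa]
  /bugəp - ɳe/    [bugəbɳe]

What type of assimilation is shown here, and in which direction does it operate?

regressive voicing assimilation

Underlying /p/ is realised as [b] next to /z/; /z/ itself does not change.
/p/ is voiceless while /z/ is voiced; the output [b] is voiced, matching the trigger — so the feature that spreads is voicing.
Place and manner are unchanged, so the assimilation is partial, not total.
The same holds elsewhere in the data: /p/ → [b] before /ɳ/ (voiceless → voiced, matching voiced) — only voicing changes, and always toward the following segment.
Since the segment that changes precedes the conditioning segment, the assimilation is regressive.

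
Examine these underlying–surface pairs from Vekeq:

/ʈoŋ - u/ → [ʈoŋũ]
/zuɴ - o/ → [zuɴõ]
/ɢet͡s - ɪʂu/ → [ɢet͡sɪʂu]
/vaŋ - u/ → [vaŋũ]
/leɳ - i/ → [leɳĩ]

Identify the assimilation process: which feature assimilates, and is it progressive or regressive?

progressive nasality assimilation (vowel nasalisation)

The vowel /u/ surfaces as nasalised [ũ] next to the preceding nasal /ŋ/ — it has acquired the [+nasal] feature of its neighbour.
The other forms show the same pattern: /o/ → [õ] after /ɴ/; /i/ → [ĩ] after /ɳ/ — each time a vowel is nasalised next to a preceding nasal.
No change occurs in [ɢet͡sɪʂu] because the vowel at the boundary is adjacent to an oral consonant, not a nasal (/ɪ/ next to /t͡s/).
Because the conditioning nasal is to the left of the vowel that changes, the process is progressive (perseverative).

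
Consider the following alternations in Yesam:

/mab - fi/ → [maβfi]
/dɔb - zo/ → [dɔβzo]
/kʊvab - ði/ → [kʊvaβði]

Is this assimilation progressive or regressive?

The segment that alternates is /b/, which surfaces as [β] when adjacent to /f/.
The change stop → fricative matches the manner of the following /f/, identifying this as manner assimilation.
The same holds elsewhere in the data: /b/ → [β] before /z/ (stop → fricative, matching a fricative); /b/ → [β] before /ð/ (stop → fricative, matching a fricative) — only manner changes, and always toward the following segment.
Since the segment that changes precedes the conditioning segment, the assimilation is regressive.

regressive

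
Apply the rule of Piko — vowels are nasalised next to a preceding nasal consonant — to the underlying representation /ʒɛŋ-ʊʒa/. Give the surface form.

[ʒɛŋʊ̃ʒa]

The vowel /ʊ/ is adjacent to the preceding nasal /ŋ/, so it acquires [+nasal] and surfaces as [ʊ̃].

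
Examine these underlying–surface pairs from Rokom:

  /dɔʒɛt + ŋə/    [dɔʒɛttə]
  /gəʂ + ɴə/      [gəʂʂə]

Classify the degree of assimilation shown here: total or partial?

The segment that alternates is /ŋ/, which surfaces as [t] when adjacent to /t/.
The output [t] is identical to the trigger /t/ — every feature (place, manner, voicing) has been copied — so this is total assimilation.
The remaining alternation confirms this: /ɴ/ → [ʂ] after /ʂ/ — in each case the output is a copy of the preceding consonant.

total assimilation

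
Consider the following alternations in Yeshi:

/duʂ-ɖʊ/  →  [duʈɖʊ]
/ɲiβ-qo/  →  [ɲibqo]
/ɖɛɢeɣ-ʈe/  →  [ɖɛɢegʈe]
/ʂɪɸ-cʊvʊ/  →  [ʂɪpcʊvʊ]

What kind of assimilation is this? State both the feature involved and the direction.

Comparing underlying and surface forms, /ʂ/ → [ʈ] is the alternation; the neighbouring /ɖ/ is constant.
The change fricative → stop matches the manner of the following /ɖ/, identifying this as manner assimilation.
Place and voice are unchanged, so the assimilation is partial, not total.
The other alternating forms pattern the same way: /β/ → [b] before /q/ (fricative → stop, matching a stop); /ɣ/ → [g] before /ʈ/ (fricative → stop, matching a stop); /ɸ/ → [p] before /c/ (fricative → stop, matching a stop) — only manner changes, and always toward the following segment.
The trigger is the following segment, so the direction is regressive (anticipatory).

regressive manner assimilation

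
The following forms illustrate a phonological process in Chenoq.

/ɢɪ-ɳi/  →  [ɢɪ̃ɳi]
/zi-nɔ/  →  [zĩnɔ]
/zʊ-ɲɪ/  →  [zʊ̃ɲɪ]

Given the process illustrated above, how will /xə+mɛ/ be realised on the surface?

[xə̃mɛ]

The data show regressive nasality assimilation (vowel nasalisation): /ɪ/ → [ɪ̃] before /ɳ/; /i/ → [ĩ] before /n/; /ʊ/ → [ʊ̃] before /ɲ/ — a vowel is nasalised by an immediately following nasal consonant.
The vowel /ə/ is adjacent to the following nasal /m/, so it acquires [+nasal] and surfaces as [ə̃].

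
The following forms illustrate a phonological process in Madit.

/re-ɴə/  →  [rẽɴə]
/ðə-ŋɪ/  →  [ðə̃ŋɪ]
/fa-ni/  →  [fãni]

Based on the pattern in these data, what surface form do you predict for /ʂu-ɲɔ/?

[ʂũɲɔ]

The data show regressive nasality assimilation (vowel nasalisation): /e/ → [ẽ] before /ɴ/; /ə/ → [ə̃] before /ŋ/; /a/ → [ã] before /n/ — a vowel is nasalised by an immediately following nasal consonant.
The vowel /u/ is adjacent to the following nasal /ɲ/, so it acquires [+nasal] and surfaces as [ũ].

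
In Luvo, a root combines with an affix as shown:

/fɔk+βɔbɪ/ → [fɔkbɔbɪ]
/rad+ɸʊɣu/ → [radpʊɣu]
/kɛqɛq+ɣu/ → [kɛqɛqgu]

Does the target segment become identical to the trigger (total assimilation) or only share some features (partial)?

Underlying /β/ is realised as [b] next to /k/; /k/ itself does not change.
The change fricative → stop matches the manner of the preceding /k/, identifying this as manner assimilation.
Place and voice are unchanged, so the assimilation is partial, not total.
The same holds elsewhere in the data: /ɸ/ → [p] after /d/ (fricative → stop, matching a stop); /ɣ/ → [g] after /q/ (fricative → stop, matching a stop) — only manner changes, and always toward the preceding segment.

partial assimilation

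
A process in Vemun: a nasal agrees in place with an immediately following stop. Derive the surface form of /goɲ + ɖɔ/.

The rule targets /ɲ/ (voiced palatal nasal), which sits before the trigger /ɖ/ (retroflex).
The voiced retroflex nasal is [ɳ], so /ɲ/ → [ɳ].

[goɳɖɔ]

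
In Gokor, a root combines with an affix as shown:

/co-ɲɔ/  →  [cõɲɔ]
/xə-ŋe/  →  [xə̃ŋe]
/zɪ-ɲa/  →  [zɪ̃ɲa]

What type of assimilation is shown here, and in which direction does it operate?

regressive nasality assimilation (vowel nasalisation)

The vowel /o/ surfaces as nasalised [õ] next to the following nasal /ɲ/ — it has acquired the [+nasal] feature of its neighbour.
The other forms show the same pattern: /ə/ → [ə̃] before /ŋ/; /ɪ/ → [ɪ̃] before /ɲ/ — each time a vowel is nasalised next to a following nasal.
Because the conditioning nasal is to the right of the vowel that changes, the process is regressive (anticipatory).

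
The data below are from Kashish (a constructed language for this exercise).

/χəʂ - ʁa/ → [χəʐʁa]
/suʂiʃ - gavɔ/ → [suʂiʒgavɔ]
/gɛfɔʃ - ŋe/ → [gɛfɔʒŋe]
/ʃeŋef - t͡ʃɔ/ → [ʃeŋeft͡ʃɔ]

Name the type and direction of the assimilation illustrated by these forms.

regressive voicing assimilation

Underlying /ʂ/ is realised as [ʐ] next to /ʁ/; /ʁ/ itself does not change.
The change voiceless → voiced matches the voicing of the following /ʁ/, identifying this as voicing assimilation.
Place and manner are unchanged, so the assimilation is partial, not total.
The same holds elsewhere in the data: /ʃ/ → [ʒ] before /g/ (voiceless → voiced, matching voiced); /ʃ/ → [ʒ] before /ŋ/ (voiceless → voiced, matching voiced) — only voicing changes, and always toward the following segment.
Nothing changes in [ʃeŋeft͡ʃɔ]: there the adjacent consonants already agree in voicing (/f/ and /t͡ʃ/ are both voiceless), so this form is consistent with the same rule.
The trigger is the following segment, so the direction is regressive (anticipatory).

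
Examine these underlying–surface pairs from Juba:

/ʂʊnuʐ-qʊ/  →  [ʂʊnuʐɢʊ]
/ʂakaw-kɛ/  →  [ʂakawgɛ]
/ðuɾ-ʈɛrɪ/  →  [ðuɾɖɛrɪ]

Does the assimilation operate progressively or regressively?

Comparing underlying and surface forms, /q/ → [ɢ] is the alternation; the neighbouring /ʐ/ is constant.
The change voiceless → voiced matches the voicing of the preceding /ʐ/, identifying this as voicing assimilation.
The other alternating forms pattern the same way: /k/ → [g] after /w/ (voiceless → voiced, matching voiced); /ʈ/ → [ɖ] after /ɾ/ (voiceless → voiced, matching voiced) — only voicing changes, and always toward the preceding segment.
Since the segment that changes follows the conditioning segment, the assimilation is progressive.

progressive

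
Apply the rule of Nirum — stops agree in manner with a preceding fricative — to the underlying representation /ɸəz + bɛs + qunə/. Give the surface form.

/b/ is a voiced bilabial stop. The preceding trigger /z/ is a fricative, so /b/ must become a fricative as well.
The voiced bilabial fricative is [β], so /b/ → [β].
At the second juncture, /q/ likewise becomes [χ] adjacent to /s/.

[ɸəzβɛsχunə]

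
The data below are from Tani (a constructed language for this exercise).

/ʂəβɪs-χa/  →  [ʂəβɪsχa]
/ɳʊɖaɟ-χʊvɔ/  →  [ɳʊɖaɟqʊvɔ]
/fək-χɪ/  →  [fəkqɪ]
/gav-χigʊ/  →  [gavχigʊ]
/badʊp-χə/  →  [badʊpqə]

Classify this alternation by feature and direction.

progressive manner assimilation

The segment that alternates is /χ/, which surfaces as [q] when adjacent to /ɟ/.
/χ/ is a fricative while /ɟ/ is a stop; the output [q] is a stop, matching the trigger — so the feature that spreads is manner.
Place and voice are unchanged, so the assimilation is partial, not total.
The other alternating forms pattern the same way: /χ/ → [q] after /k/ (fricative → stop, matching a stop); /χ/ → [q] after /p/ (fricative → stop, matching a stop) — only manner changes, and always toward the preceding segment.
Nothing changes in [ʂəβɪsχa], [gavχigʊ]: there the adjacent consonants already agree in manner (/χ/ and /s/ are both fricatives; /χ/ and /v/ are both fricatives), so these forms are consistent with the same rule.
The trigger is the preceding segment, so the direction is progressive (perseverative).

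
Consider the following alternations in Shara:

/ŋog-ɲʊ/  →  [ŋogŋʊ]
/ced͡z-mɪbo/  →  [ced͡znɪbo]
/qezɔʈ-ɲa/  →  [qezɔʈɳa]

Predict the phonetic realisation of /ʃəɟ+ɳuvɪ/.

[ʃəɟɲuvɪ]

The data show progressive place assimilation: /ɲ/ → [ŋ] after /g/; /m/ → [n] after /d͡z/; /ɲ/ → [ɳ] after /ʈ/. In each pair only place changes, matching the preceding consonant, while manner and voice stay constant.
/ɳ/ is a voiced retroflex nasal. The preceding trigger /ɟ/ is palatal, so /ɳ/ must become palatal as well.
Changing only its place to palatal gives [ɲ] — the voiced palatal nasal.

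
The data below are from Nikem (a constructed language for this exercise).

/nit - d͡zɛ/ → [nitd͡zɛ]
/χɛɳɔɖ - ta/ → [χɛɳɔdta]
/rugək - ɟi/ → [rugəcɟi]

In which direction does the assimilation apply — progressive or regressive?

The segment that alternates is /ɖ/, which surfaces as [d] when adjacent to /t/.
The change retroflex → alveolar matches the place of the following /t/, identifying this as place assimilation.
The same holds elsewhere in the data: /k/ → [c] before /ɟ/ (velar → palatal, matching palatal) — only place changes, and always toward the following segment.
Nothing changes in [nitd͡zɛ]: there the adjacent consonants already agree in place (/t/ and /d͡z/ are both alveolar), so this form is consistent with the same rule.
The trigger is the following segment, so the direction is regressive (anticipatory).

regressive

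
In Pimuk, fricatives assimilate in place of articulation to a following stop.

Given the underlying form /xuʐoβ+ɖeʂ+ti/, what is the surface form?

The rule targets /β/ (voiced bilabial fricative), which sits before the trigger /ɖ/ (retroflex).
A voiced retroflex fricative is [ʐ], so the surface segment is [ʐ].
At the second juncture, /ʂ/ likewise becomes [s] adjacent to /t/.

[xuʐoʐɖesti]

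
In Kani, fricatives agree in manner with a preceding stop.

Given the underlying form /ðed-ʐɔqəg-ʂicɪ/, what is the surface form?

/ʐ/ is a voiced retroflex fricative. The preceding trigger /d/ is a stop, so /ʐ/ must become a stop as well.
A voiced retroflex stop is [ɖ], so the surface segment is [ɖ].
The same rule applies at the second boundary: /ʂ/ → [ʈ] next to /g/.

[ðedɖɔqəgʈicɪ]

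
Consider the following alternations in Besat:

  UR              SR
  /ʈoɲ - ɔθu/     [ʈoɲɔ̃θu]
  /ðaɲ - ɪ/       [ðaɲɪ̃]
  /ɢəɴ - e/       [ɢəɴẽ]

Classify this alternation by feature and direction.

progressive nasality assimilation (vowel nasalisation)

The vowel /ɔ/ surfaces as nasalised [ɔ̃] next to the preceding nasal /ɲ/ — it has acquired the [+nasal] feature of its neighbour.
Likewise in the remaining data: /ɪ/ → [ɪ̃] after /ɲ/; /e/ → [ẽ] after /ɴ/ — each time a vowel is nasalised next to a preceding nasal.
Because the conditioning nasal is to the left of the vowel that changes, the process is progressive (perseverative).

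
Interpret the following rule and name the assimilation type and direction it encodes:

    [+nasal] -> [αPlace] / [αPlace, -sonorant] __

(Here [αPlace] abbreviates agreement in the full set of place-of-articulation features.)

progressive place assimilation

The rule copies the place features (abbreviated [Place]) from the environment onto the target, so the assimilating feature is place.
Since the environment is written before the underscore, the trigger precedes the target; the direction is progressive.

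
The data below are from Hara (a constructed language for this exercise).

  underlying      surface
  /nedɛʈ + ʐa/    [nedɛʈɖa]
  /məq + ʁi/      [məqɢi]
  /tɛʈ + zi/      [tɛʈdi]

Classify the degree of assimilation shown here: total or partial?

partial assimilation

The segment that alternates is /ʐ/, which surfaces as [ɖ] when adjacent to /ʈ/.
/ʐ/ is a fricative while /ʈ/ is a stop; the output [ɖ] is a stop, matching the trigger — so the feature that spreads is manner.
Place and voice are unchanged, so the assimilation is partial, not total.
The other alternating forms pattern the same way: /ʁ/ → [ɢ] after /q/ (fricative → stop, matching a stop); /z/ → [d] after /ʈ/ (fricative → stop, matching a stop) — only manner changes, and always toward the preceding segment.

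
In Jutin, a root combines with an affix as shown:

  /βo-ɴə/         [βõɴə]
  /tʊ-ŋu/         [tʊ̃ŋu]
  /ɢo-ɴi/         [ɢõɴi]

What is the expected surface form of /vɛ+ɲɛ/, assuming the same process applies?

[vɛ̃ɲɛ]

The data show regressive nasality assimilation (vowel nasalisation): /o/ → [õ] before /ɴ/; /ʊ/ → [ʊ̃] before /ŋ/ — a vowel is nasalised by an immediately following nasal consonant.
/ɛ/ sits next to the nasal /ɲ/ and is therefore nasalised to [ɛ̃].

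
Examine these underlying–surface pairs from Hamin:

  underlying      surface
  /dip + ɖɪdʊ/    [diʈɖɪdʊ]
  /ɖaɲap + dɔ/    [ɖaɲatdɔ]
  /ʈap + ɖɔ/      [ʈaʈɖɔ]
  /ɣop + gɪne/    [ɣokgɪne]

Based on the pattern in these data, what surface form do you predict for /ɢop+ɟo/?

[ɢocɟo]

The data show regressive place assimilation: /p/ → [ʈ] before /ɖ/; /p/ → [t] before /d/; /p/ → [k] before /g/. In each pair only place changes, matching the following consonant, while manner and voice stay constant.
/p/ is a voiceless bilabial stop. The following trigger /ɟ/ is palatal, so /p/ must become palatal as well.
The voiceless palatal stop is [c], so /p/ → [c].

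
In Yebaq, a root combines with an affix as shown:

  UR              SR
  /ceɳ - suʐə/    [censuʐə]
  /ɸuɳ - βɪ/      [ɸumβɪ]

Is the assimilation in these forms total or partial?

partial assimilation

Underlying /ɳ/ is realised as [n] next to /s/; /s/ itself does not change.
The change retroflex → alveolar matches the place of the following /s/, identifying this as place assimilation.
Manner and voice are unchanged, so the assimilation is partial, not total.
Checking the remaining alternation: /ɳ/ → [m] before /β/ (retroflex → bilabial, matching bilabial) — only place changes, and always toward the following segment.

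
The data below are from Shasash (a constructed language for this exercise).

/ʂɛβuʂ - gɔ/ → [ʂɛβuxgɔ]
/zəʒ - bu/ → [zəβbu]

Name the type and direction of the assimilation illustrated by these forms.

regressive place assimilation

Underlying /ʂ/ is realised as [x] next to /g/; /g/ itself does not change.
/ʂ/ is retroflex while /g/ is velar; the output [x] is velar, matching the trigger — so the feature that spreads is place.
Manner and voice are unchanged, so the assimilation is partial, not total.
The same holds elsewhere in the data: /ʒ/ → [β] before /b/ (postalveolar → bilabial, matching bilabial) — only place changes, and always toward the following segment.
Since the segment that changes precedes the conditioning segment, the assimilation is regressive.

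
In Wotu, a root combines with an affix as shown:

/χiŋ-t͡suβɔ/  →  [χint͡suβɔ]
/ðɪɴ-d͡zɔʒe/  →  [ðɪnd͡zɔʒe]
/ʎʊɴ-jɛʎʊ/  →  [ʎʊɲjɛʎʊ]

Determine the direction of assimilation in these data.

Comparing underlying and surface forms, /ŋ/ → [n] is the alternation; the neighbouring /t͡s/ is constant.
/ŋ/ is velar while /t͡s/ is alveolar; the output [n] is alveolar, matching the trigger — so the feature that spreads is place.
Checking the remaining alternations: /ɴ/ → [n] before /d͡z/ (uvular → alveolar, matching alveolar); /ɴ/ → [ɲ] before /j/ (uvular → palatal, matching palatal) — only place changes, and always toward the following segment.
The trigger is the following segment, so the direction is regressive (anticipatory).

regressive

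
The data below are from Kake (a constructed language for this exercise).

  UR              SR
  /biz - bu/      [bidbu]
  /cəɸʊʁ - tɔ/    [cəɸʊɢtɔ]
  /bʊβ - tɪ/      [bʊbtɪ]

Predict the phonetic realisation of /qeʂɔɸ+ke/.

[qeʂɔpke]

The data show regressive manner assimilation: /z/ → [d] before /b/; /ʁ/ → [ɢ] before /t/; /β/ → [b] before /t/. In each pair only manner changes, matching the following consonant, while place and voice stay constant.
/ɸ/ is a voiceless bilabial fricative. The following trigger /k/ is a stop, so /ɸ/ must become a stop as well.
Changing only its manner to stop gives [p] — the voiceless bilabial stop.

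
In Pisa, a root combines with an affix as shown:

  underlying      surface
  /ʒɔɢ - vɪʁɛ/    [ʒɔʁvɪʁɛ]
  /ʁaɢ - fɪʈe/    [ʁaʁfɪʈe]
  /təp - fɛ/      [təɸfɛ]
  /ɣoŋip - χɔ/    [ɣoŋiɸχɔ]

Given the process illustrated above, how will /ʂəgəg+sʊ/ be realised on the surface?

[ʂəgəɣsʊ]

The data show regressive manner assimilation: /ɢ/ → [ʁ] before /v/; /ɢ/ → [ʁ] before /f/; /p/ → [ɸ] before /f/; /p/ → [ɸ] before /χ/. In each pair only manner changes, matching the following consonant, while place and voice stay constant.
/g/ is a voiced velar stop. The following trigger /s/ is a fricative, so /g/ must become a fricative as well.
A voiced velar fricative is [ɣ], so the surface segment is [ɣ].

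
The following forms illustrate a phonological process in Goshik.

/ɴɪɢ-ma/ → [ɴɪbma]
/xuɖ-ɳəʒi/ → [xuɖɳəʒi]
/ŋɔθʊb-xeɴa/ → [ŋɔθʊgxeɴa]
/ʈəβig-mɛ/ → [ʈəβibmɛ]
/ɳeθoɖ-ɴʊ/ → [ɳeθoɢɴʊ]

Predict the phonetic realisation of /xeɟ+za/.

The data show regressive place assimilation: /ɢ/ → [b] before /m/; /b/ → [g] before /x/; /g/ → [b] before /m/; /ɖ/ → [ɢ] before /ɴ/. In each pair only place changes, matching the following consonant, while manner and voice stay constant.
Nothing changes in [xuɖɳəʒi]: there the adjacent consonants already agree in place (/ɖ/ and /ɳ/ are both retroflex), so this form is consistent with the same rule.
The rule targets /ɟ/ (voiced palatal stop), which sits before the trigger /z/ (alveolar).
The voiced alveolar stop is [d], so /ɟ/ → [d].

[xedza]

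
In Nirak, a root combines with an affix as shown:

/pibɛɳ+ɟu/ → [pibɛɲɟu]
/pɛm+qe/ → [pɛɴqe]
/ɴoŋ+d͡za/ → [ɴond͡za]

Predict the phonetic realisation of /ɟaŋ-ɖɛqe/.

[ɟaɳɖɛqe]

The data show regressive place assimilation: /ɳ/ → [ɲ] before /ɟ/; /m/ → [ɴ] before /q/; /ŋ/ → [n] before /d͡z/. In each pair only place changes, matching the following consonant, while manner and voice stay constant.
The rule targets /ŋ/ (voiced velar nasal), which sits before the trigger /ɖ/ (retroflex).
Changing only its place to retroflex gives [ɳ] — the voiced retroflex nasal.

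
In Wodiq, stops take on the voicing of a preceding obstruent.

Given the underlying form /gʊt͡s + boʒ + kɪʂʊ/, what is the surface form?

/b/ is a voiced bilabial stop. The preceding trigger /t͡s/ is voiceless, so /b/ must become voiceless as well.
A voiceless bilabial stop is [p], so the surface segment is [p].
At the second juncture, /k/ likewise becomes [g] adjacent to /ʒ/.

[gʊt͡spoʒgɪʂʊ]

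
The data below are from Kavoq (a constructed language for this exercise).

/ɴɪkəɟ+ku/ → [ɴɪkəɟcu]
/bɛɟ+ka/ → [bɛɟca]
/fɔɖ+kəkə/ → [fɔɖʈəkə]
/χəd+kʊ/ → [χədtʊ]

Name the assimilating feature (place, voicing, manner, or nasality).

place

Comparing underlying and surface forms, /k/ → [c] is the alternation; the neighbouring /ɟ/ is constant.
/k/ is velar while /ɟ/ is palatal; the output [c] is palatal, matching the trigger — so the feature that spreads is place.
The other alternating forms pattern the same way: /k/ → [ʈ] after /ɖ/ (velar → retroflex, matching retroflex); /k/ → [t] after /d/ (velar → alveolar, matching alveolar) — only place changes, and always toward the preceding segment.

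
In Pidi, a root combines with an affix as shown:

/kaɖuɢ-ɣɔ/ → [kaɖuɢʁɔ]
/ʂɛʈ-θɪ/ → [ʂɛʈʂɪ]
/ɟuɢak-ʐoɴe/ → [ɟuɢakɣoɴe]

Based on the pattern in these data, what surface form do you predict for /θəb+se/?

The data show progressive place assimilation: /ɣ/ → [ʁ] after /ɢ/; /θ/ → [ʂ] after /ʈ/; /ʐ/ → [ɣ] after /k/. In each pair only place changes, matching the preceding consonant, while manner and voice stay constant.
/s/ is a voiceless alveolar fricative. The preceding trigger /b/ is bilabial, so /s/ must become bilabial as well.
A voiceless bilabial fricative is [ɸ], so the surface segment is [ɸ].

[θəbɸe]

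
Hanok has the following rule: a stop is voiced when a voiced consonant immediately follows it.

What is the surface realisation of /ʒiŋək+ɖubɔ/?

/k/ is a voiceless velar stop. The following trigger /ɖ/ is voiced, so /k/ must become voiced as well.
The voiced velar stop is [g], so /k/ → [g].

[ʒiŋəgɖubɔ]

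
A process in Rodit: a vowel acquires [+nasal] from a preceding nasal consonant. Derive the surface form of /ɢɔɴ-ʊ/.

[ɢɔɴʊ̃]

The vowel /ʊ/ is adjacent to the preceding nasal /ɴ/, so it acquires [+nasal] and surfaces as [ʊ̃].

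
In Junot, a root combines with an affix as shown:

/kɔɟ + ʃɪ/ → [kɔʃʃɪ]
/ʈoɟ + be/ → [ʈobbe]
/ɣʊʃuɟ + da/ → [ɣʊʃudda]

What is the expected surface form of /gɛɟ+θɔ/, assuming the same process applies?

[gɛθθɔ]

The data show regressive total assimilation (/ɟ/ → [ʃ] before /ʃ/; /ɟ/ → [b] before /b/; /ɟ/ → [d] before /d/): in every case the target segment becomes identical to its following neighbour, copying more than a single feature.
/ɟ/ is the segment targeted by the rule; it sits immediately before /θ/, so it assimilates completely and surfaces as [θ].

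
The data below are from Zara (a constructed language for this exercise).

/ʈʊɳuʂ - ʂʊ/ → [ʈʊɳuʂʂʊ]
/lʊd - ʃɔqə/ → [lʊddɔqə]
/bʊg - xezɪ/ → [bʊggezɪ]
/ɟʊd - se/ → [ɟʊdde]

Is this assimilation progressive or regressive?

Underlying /ʃ/ is realised as [d] next to /d/; /d/ itself does not change.
The output [d] is identical to the trigger /d/ — every feature (place, manner, voicing) has been copied — so this is total assimilation.
The remaining alternations confirm this: /x/ → [g] after /g/; /s/ → [d] after /d/ — in each case the output is a copy of the preceding consonant.
In [ʈʊɳuʂʂʊ] the two consonants at the boundary are already identical (/ʂ/ + /ʂ/), so the rule applies vacuously and nothing changes.
The trigger is the preceding segment, so the direction is progressive (perseverative).

progressive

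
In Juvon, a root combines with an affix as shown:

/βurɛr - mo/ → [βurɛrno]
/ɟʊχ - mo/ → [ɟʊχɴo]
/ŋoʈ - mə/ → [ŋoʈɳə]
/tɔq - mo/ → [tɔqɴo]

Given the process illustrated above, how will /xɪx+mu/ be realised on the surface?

[xɪxŋu]

The data show progressive place assimilation: /m/ → [n] after /r/; /m/ → [ɴ] after /χ/; /m/ → [ɳ] after /ʈ/; /m/ → [ɴ] after /q/. In each pair only place changes, matching the preceding consonant, while manner and voice stay constant.
The rule targets /m/ (voiced bilabial nasal), which sits after the trigger /x/ (velar).
Changing only its place to velar gives [ŋ] — the voiced velar nasal.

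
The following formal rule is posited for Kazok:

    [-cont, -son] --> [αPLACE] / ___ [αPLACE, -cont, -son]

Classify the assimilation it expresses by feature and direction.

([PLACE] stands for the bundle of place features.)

regressive place assimilation

The shared variable α links the value of the place features (abbreviated [PLACE]) on the target to the same value on the neighbouring segment, so place is the feature that assimilates.
Since the environment is written after the underscore, the trigger follows the target; the direction is regressive.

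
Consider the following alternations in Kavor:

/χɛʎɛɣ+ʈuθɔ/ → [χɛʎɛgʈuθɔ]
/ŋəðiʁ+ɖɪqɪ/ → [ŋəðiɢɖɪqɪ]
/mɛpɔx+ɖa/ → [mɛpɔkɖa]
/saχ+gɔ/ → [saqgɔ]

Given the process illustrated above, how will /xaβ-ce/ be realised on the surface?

The data show regressive manner assimilation: /ɣ/ → [g] before /ʈ/; /ʁ/ → [ɢ] before /ɖ/; /x/ → [k] before /ɖ/; /χ/ → [q] before /g/. In each pair only manner changes, matching the following consonant, while place and voice stay constant.
/β/ is a voiced bilabial fricative. The following trigger /c/ is a stop, so /β/ must become a stop as well.
A voiced bilabial stop is [b], so the surface segment is [b].

[xabce]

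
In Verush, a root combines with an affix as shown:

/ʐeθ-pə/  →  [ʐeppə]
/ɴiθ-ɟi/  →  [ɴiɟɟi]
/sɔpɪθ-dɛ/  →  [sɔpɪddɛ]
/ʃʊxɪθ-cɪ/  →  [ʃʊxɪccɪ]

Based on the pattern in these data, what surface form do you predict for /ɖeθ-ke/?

The data show regressive total assimilation (/θ/ → [p] before /p/; /θ/ → [ɟ] before /ɟ/; /θ/ → [d] before /d/; /θ/ → [c] before /c/): in every case the target segment becomes identical to its following neighbour, copying more than a single feature.
/θ/ is the segment targeted by the rule; it sits immediately before /k/, so it assimilates completely and surfaces as [k].

[ɖekke]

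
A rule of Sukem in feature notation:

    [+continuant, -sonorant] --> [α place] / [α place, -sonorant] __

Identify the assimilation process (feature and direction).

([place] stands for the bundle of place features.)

The shared variable α links the value of the place features (abbreviated [place]) on the target to the same value on the neighbouring segment, so place is the feature that assimilates.
Since the environment is written before the underscore, the trigger precedes the target; the direction is progressive.

progressive place assimilation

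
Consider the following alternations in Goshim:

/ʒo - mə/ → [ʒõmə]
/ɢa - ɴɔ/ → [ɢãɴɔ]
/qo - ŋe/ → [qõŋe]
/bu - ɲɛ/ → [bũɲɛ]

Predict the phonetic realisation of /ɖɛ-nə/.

The data show regressive nasality assimilation (vowel nasalisation): /o/ → [õ] before /m/; /a/ → [ã] before /ɴ/; /o/ → [õ] before /ŋ/; /u/ → [ũ] before /ɲ/ — a vowel is nasalised by an immediately following nasal consonant.
The vowel /ɛ/ is adjacent to the following nasal /n/, so it acquires [+nasal] and surfaces as [ɛ̃].

[ɖɛ̃nə]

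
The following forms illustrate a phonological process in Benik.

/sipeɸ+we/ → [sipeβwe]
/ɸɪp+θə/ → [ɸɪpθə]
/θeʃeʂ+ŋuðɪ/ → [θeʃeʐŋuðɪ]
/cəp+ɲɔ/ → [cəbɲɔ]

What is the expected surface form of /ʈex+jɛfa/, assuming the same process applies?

[ʈeɣjɛfa]

The data show regressive voicing assimilation: /ɸ/ → [β] before /w/; /ʂ/ → [ʐ] before /ŋ/; /p/ → [b] before /ɲ/. In each pair only voicing changes, matching the following consonant, while place and manner stay constant.
Nothing changes in [ɸɪpθə]: there the adjacent consonants already agree in voicing (/p/ and /θ/ are both voiceless), so this form is consistent with the same rule.
The rule targets /x/ (voiceless velar fricative), which sits before the trigger /j/ (voiced).
Changing only its voicing to voiced gives [ɣ] — the voiced velar fricative.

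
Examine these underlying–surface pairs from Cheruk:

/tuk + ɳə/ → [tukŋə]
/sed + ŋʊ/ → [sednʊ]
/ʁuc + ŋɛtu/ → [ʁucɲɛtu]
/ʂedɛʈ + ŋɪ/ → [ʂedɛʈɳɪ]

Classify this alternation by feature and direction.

progressive place assimilation

Comparing underlying and surface forms, /ɳ/ → [ŋ] is the alternation; the neighbouring /k/ is constant.
/ɳ/ is retroflex while /k/ is velar; the output [ŋ] is velar, matching the trigger — so the feature that spreads is place.
Manner and voice are unchanged, so the assimilation is partial, not total.
Checking the remaining alternations: /ŋ/ → [n] after /d/ (velar → alveolar, matching alveolar); /ŋ/ → [ɲ] after /c/ (velar → palatal, matching palatal); /ŋ/ → [ɳ] after /ʈ/ (velar → retroflex, matching retroflex) — only place changes, and always toward the preceding segment.
The trigger is the preceding segment, so the direction is progressive (perseverative).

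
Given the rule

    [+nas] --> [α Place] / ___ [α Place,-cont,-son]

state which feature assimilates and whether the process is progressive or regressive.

regressive place assimilation

The shared variable α links the value of the place features (abbreviated [Place]) on the target to the same value on the neighbouring segment, so place is the feature that assimilates.
Since the environment is written after the underscore, the trigger follows the target; the direction is regressive.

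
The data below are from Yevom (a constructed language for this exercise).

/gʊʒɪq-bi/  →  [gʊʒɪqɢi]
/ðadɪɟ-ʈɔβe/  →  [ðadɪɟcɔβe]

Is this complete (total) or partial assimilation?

Underlying /b/ is realised as [ɢ] next to /q/; /q/ itself does not change.
The change bilabial → uvular matches the place of the preceding /q/, identifying this as place assimilation.
Manner and voice are unchanged, so the assimilation is partial, not total.
Checking the remaining alternation: /ʈ/ → [c] after /ɟ/ (retroflex → palatal, matching palatal) — only place changes, and always toward the preceding segment.

partial assimilation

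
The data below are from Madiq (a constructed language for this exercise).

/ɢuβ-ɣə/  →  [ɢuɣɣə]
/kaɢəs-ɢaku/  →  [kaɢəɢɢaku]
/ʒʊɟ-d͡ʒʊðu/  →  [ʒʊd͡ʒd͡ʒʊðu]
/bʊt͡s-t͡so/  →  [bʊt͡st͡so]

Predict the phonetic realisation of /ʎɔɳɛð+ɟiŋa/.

[ʎɔɳɛɟɟiŋa]

The data show regressive total assimilation (/β/ → [ɣ] before /ɣ/; /s/ → [ɢ] before /ɢ/; /ɟ/ → [d͡ʒ] before /d͡ʒ/): in every case the target segment becomes identical to its following neighbour, copying more than a single feature.
In [bʊt͡st͡so] the two consonants at the boundary are already identical (/t͡s/ + /t͡s/), so the rule applies vacuously and nothing changes.
/ð/ is the segment targeted by the rule; it sits immediately before /ɟ/, so it assimilates completely and surfaces as [ɟ].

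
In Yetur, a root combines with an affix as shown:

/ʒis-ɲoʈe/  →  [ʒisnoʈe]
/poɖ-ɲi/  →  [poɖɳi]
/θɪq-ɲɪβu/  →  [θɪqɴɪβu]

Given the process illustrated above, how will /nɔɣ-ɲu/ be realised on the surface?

The data show progressive place assimilation: /ɲ/ → [n] after /s/; /ɲ/ → [ɳ] after /ɖ/; /ɲ/ → [ɴ] after /q/. In each pair only place changes, matching the preceding consonant, while manner and voice stay constant.
/ɲ/ is a voiced palatal nasal. The preceding trigger /ɣ/ is velar, so /ɲ/ must become velar as well.
The voiced velar nasal is [ŋ], so /ɲ/ → [ŋ].

[nɔɣŋu]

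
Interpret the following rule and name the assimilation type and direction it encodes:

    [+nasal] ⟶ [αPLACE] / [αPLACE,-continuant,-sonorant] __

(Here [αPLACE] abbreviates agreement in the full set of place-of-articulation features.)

The rule copies the place features (abbreviated [PLACE]) from the environment onto the target, so the assimilating feature is place.
The conditioning segment sits to the left of the focus bar, meaning the trigger precedes the segment that changes — progressive assimilation.

progressive place assimilation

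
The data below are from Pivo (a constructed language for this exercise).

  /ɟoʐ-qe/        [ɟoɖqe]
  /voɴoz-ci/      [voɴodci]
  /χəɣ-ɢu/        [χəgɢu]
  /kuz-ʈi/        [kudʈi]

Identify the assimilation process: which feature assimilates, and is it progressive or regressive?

Comparing underlying and surface forms, /ʐ/ → [ɖ] is the alternation; the neighbouring /q/ is constant.
/ʐ/ is a fricative while /q/ is a stop; the output [ɖ] is a stop, matching the trigger — so the feature that spreads is manner.
Place and voice are unchanged, so the assimilation is partial, not total.
The other alternating forms pattern the same way: /z/ → [d] before /c/ (fricative → stop, matching a stop); /ɣ/ → [g] before /ɢ/ (fricative → stop, matching a stop); /z/ → [d] before /ʈ/ (fricative → stop, matching a stop) — only manner changes, and always toward the following segment.
The trigger is the following segment, so the direction is regressive (anticipatory).

regressive manner assimilation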